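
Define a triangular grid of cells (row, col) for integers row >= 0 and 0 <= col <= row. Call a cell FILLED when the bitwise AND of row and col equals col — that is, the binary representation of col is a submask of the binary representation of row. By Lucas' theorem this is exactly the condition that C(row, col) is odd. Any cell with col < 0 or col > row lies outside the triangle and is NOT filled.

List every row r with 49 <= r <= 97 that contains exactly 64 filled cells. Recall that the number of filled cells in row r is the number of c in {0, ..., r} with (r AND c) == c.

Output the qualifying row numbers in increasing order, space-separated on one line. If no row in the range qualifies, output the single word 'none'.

Row r has 2^popcount(r) filled cells, so we need popcount(r) = log2(64) = 6.
Scan r = 49..97 and keep those with exactly 6 one-bits:
r=49=110001 popcount=3 -> skip
r=50=110010 popcount=3 -> skip
r=51=110011 popcount=4 -> skip
r=52=110100 popcount=3 -> skip
r=53=110101 popcount=4 -> skip
r=54=110110 popcount=4 -> skip
r=55=110111 popcount=5 -> skip
r=56=111000 popcount=3 -> skip
r=57=111001 popcount=4 -> skip
r=58=111010 popcount=4 -> skip
r=59=111011 popcount=5 -> skip
r=60=111100 popcount=4 -> skip
r=61=111101 popcount=5 -> skip
r=62=111110 popcount=5 -> skip
r=63=111111 popcount=6 -> KEEP
r=64=1000000 popcount=1 -> skip
r=65=1000001 popcount=2 -> skip
r=66=1000010 popcount=2 -> skip
r=67=1000011 popcount=3 -> skip
r=68=1000100 popcount=2 -> skip
r=69=1000101 popcount=3 -> skip
r=70=1000110 popcount=3 -> skip
r=71=1000111 popcount=4 -> skip
r=72=1001000 popcount=2 -> skip
r=73=1001001 popcount=3 -> skip
r=74=1001010 popcount=3 -> skip
r=75=1001011 popcount=4 -> skip
r=76=1001100 popcount=3 -> skip
r=77=1001101 popcount=4 -> skip
r=78=1001110 popcount=4 -> skip
r=79=1001111 popcount=5 -> skip
r=80=1010000 popcount=2 -> skip
r=81=1010001 popcount=3 -> skip
r=82=1010010 popcount=3 -> skip
r=83=1010011 popcount=4 -> skip
r=84=1010100 popcount=3 -> skip
r=85=1010101 popcount=4 -> skip
r=86=1010110 popcount=4 -> skip
r=87=1010111 popcount=5 -> skip
r=88=1011000 popcount=3 -> skip
r=89=1011001 popcount=4 -> skip
r=90=1011010 popcount=4 -> skip
r=91=1011011 popcount=5 -> skip
r=92=1011100 popcount=4 -> skip
r=93=1011101 popcount=5 -> skip
r=94=1011110 popcount=5 -> skip
r=95=1011111 popcount=6 -> KEEP
r=96=1100000 popcount=2 -> skip
r=97=1100001 popcount=3 -> skip
Kept rows: 63 95

Answer: 63 95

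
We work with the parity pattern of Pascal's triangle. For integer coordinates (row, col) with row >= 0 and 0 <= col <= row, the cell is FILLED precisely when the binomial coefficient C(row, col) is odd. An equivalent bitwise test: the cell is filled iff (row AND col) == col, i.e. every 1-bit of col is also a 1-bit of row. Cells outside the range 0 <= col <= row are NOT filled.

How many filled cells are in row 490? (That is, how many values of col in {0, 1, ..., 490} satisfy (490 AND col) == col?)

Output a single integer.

Answer: 64

Derivation:
490 in binary = 111101010
popcount(490) = number of 1-bits in 111101010 = 6
A col c satisfies (490 AND c) == c iff every set bit of c is also set in 490; each of the 6 set bits of 490 can independently be on or off in c.
count = 2^6 = 64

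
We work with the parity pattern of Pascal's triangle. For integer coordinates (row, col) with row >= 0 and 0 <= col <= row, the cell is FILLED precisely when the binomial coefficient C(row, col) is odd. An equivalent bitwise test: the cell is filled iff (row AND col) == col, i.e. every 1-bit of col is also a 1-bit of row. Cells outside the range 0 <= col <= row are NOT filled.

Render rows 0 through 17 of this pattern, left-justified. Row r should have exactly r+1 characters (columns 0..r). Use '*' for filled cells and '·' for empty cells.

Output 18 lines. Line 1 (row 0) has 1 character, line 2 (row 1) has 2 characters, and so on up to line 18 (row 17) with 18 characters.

Answer: *
**
*·*
****
*···*
**··**
*·*·*·*
********
*·······*
**······**
*·*·····*·*
****····****
*···*···*···*
**··**··**··**
*·*·*·*·*·*·*·*
****************
*···············*
**··············**

Derivation:
r0=0: *
r1=1: **
r2=10: *·*
r3=11: ****
r4=100: *···*
r5=101: **··**
r6=110: *·*·*·*
r7=111: ********
r8=1000: *·······*
r9=1001: **······**
r10=1010: *·*·····*·*
r11=1011: ****····****
r12=1100: *···*···*···*
r13=1101: **··**··**··**
r14=1110: *·*·*·*·*·*·*·*
r15=1111: ****************
r16=10000: *···············*
r17=10001: **··············**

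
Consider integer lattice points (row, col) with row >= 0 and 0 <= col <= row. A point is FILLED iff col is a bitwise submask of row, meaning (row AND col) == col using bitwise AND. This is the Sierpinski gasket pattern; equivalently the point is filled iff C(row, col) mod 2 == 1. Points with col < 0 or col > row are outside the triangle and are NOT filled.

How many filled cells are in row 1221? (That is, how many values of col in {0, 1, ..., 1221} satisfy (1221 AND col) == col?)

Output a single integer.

Answer: 32

Derivation:
1221 in binary = 10011000101
popcount(1221) = number of 1-bits in 10011000101 = 5
A col c satisfies (1221 AND c) == c iff every set bit of c is also set in 1221; each of the 5 set bits of 1221 can independently be on or off in c.
count = 2^5 = 32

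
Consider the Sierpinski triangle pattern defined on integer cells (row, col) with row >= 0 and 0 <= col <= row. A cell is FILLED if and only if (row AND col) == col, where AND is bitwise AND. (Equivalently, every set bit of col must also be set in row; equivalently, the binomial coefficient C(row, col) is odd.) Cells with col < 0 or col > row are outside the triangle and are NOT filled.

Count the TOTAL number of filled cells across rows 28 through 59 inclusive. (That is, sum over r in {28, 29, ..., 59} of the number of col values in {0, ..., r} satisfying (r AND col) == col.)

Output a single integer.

r28=11100 pc3: +8 =8
r29=11101 pc4: +16 =24
r30=11110 pc4: +16 =40
r31=11111 pc5: +32 =72
r32=100000 pc1: +2 =74
r33=100001 pc2: +4 =78
r34=100010 pc2: +4 =82
r35=100011 pc3: +8 =90
r36=100100 pc2: +4 =94
r37=100101 pc3: +8 =102
r38=100110 pc3: +8 =110
r39=100111 pc4: +16 =126
r40=101000 pc2: +4 =130
r41=101001 pc3: +8 =138
r42=101010 pc3: +8 =146
r43=101011 pc4: +16 =162
r44=101100 pc3: +8 =170
r45=101101 pc4: +16 =186
r46=101110 pc4: +16 =202
r47=101111 pc5: +32 =234
r48=110000 pc2: +4 =238
r49=110001 pc3: +8 =246
r50=110010 pc3: +8 =254
r51=110011 pc4: +16 =270
r52=110100 pc3: +8 =278
r53=110101 pc4: +16 =294
r54=110110 pc4: +16 =310
r55=110111 pc5: +32 =342
r56=111000 pc3: +8 =350
r57=111001 pc4: +16 =366
r58=111010 pc4: +16 =382
r59=111011 pc5: +32 =414

Answer: 414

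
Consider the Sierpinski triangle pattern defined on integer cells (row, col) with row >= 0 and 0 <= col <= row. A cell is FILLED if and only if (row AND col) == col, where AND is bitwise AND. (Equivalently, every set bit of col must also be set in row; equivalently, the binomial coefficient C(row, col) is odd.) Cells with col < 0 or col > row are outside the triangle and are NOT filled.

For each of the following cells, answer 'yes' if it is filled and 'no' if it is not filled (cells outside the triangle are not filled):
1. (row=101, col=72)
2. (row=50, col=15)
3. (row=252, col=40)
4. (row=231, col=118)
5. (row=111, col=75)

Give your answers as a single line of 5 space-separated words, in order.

(101,72): row=0b1100101, col=0b1001000, row AND col = 0b1000000 = 64; 64 != 72 -> empty
(50,15): row=0b110010, col=0b1111, row AND col = 0b10 = 2; 2 != 15 -> empty
(252,40): row=0b11111100, col=0b101000, row AND col = 0b101000 = 40; 40 == 40 -> filled
(231,118): row=0b11100111, col=0b1110110, row AND col = 0b1100110 = 102; 102 != 118 -> empty
(111,75): row=0b1101111, col=0b1001011, row AND col = 0b1001011 = 75; 75 == 75 -> filled

Answer: no no yes no yes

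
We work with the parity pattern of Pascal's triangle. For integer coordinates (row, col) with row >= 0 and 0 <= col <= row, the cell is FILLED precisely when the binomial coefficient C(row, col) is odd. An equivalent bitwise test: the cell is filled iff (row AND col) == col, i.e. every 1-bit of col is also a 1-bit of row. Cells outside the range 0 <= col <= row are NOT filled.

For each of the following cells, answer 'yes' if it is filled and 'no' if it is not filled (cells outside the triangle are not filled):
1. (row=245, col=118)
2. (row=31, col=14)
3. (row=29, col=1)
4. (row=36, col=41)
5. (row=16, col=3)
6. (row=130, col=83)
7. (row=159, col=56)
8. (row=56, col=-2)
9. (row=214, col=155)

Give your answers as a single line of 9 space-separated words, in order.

(245,118): row=0b11110101, col=0b1110110, row AND col = 0b1110100 = 116; 116 != 118 -> empty
(31,14): row=0b11111, col=0b1110, row AND col = 0b1110 = 14; 14 == 14 -> filled
(29,1): row=0b11101, col=0b1, row AND col = 0b1 = 1; 1 == 1 -> filled
(36,41): col outside [0, 36] -> not filled
(16,3): row=0b10000, col=0b11, row AND col = 0b0 = 0; 0 != 3 -> empty
(130,83): row=0b10000010, col=0b1010011, row AND col = 0b10 = 2; 2 != 83 -> empty
(159,56): row=0b10011111, col=0b111000, row AND col = 0b11000 = 24; 24 != 56 -> empty
(56,-2): col outside [0, 56] -> not filled
(214,155): row=0b11010110, col=0b10011011, row AND col = 0b10010010 = 146; 146 != 155 -> empty

Answer: no yes yes no no no no no no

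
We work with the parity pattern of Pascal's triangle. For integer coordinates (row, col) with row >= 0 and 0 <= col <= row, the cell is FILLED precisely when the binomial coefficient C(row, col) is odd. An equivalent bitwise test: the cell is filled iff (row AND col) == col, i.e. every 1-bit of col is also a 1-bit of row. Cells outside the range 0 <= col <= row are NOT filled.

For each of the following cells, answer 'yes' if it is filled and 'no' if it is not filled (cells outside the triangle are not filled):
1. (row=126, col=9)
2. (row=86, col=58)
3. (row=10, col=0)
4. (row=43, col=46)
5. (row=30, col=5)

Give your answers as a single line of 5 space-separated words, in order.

Answer: no no yes no no

Derivation:
(126,9): row=0b1111110, col=0b1001, row AND col = 0b1000 = 8; 8 != 9 -> empty
(86,58): row=0b1010110, col=0b111010, row AND col = 0b10010 = 18; 18 != 58 -> empty
(10,0): row=0b1010, col=0b0, row AND col = 0b0 = 0; 0 == 0 -> filled
(43,46): col outside [0, 43] -> not filled
(30,5): row=0b11110, col=0b101, row AND col = 0b100 = 4; 4 != 5 -> empty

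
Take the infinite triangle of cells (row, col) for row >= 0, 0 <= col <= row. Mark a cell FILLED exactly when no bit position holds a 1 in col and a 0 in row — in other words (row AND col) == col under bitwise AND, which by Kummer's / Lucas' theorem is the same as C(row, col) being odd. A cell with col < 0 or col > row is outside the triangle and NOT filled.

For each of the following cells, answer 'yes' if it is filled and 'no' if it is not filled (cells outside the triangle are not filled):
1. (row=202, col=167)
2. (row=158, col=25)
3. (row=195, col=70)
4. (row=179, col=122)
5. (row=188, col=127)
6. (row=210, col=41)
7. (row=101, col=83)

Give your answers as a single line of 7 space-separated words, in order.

Answer: no no no no no no no

Derivation:
(202,167): row=0b11001010, col=0b10100111, row AND col = 0b10000010 = 130; 130 != 167 -> empty
(158,25): row=0b10011110, col=0b11001, row AND col = 0b11000 = 24; 24 != 25 -> empty
(195,70): row=0b11000011, col=0b1000110, row AND col = 0b1000010 = 66; 66 != 70 -> empty
(179,122): row=0b10110011, col=0b1111010, row AND col = 0b110010 = 50; 50 != 122 -> empty
(188,127): row=0b10111100, col=0b1111111, row AND col = 0b111100 = 60; 60 != 127 -> empty
(210,41): row=0b11010010, col=0b101001, row AND col = 0b0 = 0; 0 != 41 -> empty
(101,83): row=0b1100101, col=0b1010011, row AND col = 0b1000001 = 65; 65 != 83 -> empty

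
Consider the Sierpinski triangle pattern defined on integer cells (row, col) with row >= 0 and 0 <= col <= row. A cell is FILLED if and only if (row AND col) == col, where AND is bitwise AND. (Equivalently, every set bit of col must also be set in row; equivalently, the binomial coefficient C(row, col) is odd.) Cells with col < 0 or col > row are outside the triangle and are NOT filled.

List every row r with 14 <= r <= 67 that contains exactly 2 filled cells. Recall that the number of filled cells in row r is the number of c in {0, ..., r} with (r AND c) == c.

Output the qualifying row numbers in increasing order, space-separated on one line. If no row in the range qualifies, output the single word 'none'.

Answer: 16 32 64

Derivation:
Row r has 2^popcount(r) filled cells, so we need popcount(r) = log2(2) = 1.
Scan r = 14..67 and keep those with exactly 1 one-bits:
r=14=1110 popcount=3 -> skip
r=15=1111 popcount=4 -> skip
r=16=10000 popcount=1 -> KEEP
r=17=10001 popcount=2 -> skip
r=18=10010 popcount=2 -> skip
r=19=10011 popcount=3 -> skip
r=20=10100 popcount=2 -> skip
r=21=10101 popcount=3 -> skip
r=22=10110 popcount=3 -> skip
r=23=10111 popcount=4 -> skip
r=24=11000 popcount=2 -> skip
r=25=11001 popcount=3 -> skip
r=26=11010 popcount=3 -> skip
r=27=11011 popcount=4 -> skip
r=28=11100 popcount=3 -> skip
r=29=11101 popcount=4 -> skip
r=30=11110 popcount=4 -> skip
r=31=11111 popcount=5 -> skip
r=32=100000 popcount=1 -> KEEP
r=33=100001 popcount=2 -> skip
r=34=100010 popcount=2 -> skip
r=35=100011 popcount=3 -> skip
r=36=100100 popcount=2 -> skip
r=37=100101 popcount=3 -> skip
r=38=100110 popcount=3 -> skip
r=39=100111 popcount=4 -> skip
r=40=101000 popcount=2 -> skip
r=41=101001 popcount=3 -> skip
r=42=101010 popcount=3 -> skip
r=43=101011 popcount=4 -> skip
r=44=101100 popcount=3 -> skip
r=45=101101 popcount=4 -> skip
r=46=101110 popcount=4 -> skip
r=47=101111 popcount=5 -> skip
r=48=110000 popcount=2 -> skip
r=49=110001 popcount=3 -> skip
r=50=110010 popcount=3 -> skip
r=51=110011 popcount=4 -> skip
r=52=110100 popcount=3 -> skip
r=53=110101 popcount=4 -> skip
r=54=110110 popcount=4 -> skip
r=55=110111 popcount=5 -> skip
r=56=111000 popcount=3 -> skip
r=57=111001 popcount=4 -> skip
r=58=111010 popcount=4 -> skip
r=59=111011 popcount=5 -> skip
r=60=111100 popcount=4 -> skip
r=61=111101 popcount=5 -> skip
r=62=111110 popcount=5 -> skip
r=63=111111 popcount=6 -> skip
r=64=1000000 popcount=1 -> KEEP
r=65=1000001 popcount=2 -> skip
r=66=1000010 popcount=2 -> skip
r=67=1000011 popcount=3 -> skip
Kept rows: 16 32 64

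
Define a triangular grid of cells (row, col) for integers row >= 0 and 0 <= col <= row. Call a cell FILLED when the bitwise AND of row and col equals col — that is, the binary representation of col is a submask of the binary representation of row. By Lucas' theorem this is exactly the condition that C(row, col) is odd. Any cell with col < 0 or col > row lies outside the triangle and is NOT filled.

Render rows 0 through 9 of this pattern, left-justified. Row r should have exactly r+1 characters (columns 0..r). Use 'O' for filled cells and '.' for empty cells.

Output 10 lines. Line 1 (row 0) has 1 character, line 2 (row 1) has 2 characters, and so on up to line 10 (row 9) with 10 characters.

Answer: O
OO
O.O
OOOO
O...O
OO..OO
O.O.O.O
OOOOOOOO
O.......O
OO......OO

Derivation:
r0=0: O
r1=1: OO
r2=10: O.O
r3=11: OOOO
r4=100: O...O
r5=101: OO..OO
r6=110: O.O.O.O
r7=111: OOOOOOOO
r8=1000: O.......O
r9=1001: OO......OO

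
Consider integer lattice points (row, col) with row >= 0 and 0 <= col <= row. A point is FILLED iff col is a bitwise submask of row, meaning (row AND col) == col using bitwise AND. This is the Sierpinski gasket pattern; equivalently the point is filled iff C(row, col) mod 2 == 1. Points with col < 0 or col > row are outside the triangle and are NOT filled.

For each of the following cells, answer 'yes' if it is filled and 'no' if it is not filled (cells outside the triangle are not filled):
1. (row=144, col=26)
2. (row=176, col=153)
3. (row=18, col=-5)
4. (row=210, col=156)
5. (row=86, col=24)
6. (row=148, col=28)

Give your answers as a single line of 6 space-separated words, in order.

(144,26): row=0b10010000, col=0b11010, row AND col = 0b10000 = 16; 16 != 26 -> empty
(176,153): row=0b10110000, col=0b10011001, row AND col = 0b10010000 = 144; 144 != 153 -> empty
(18,-5): col outside [0, 18] -> not filled
(210,156): row=0b11010010, col=0b10011100, row AND col = 0b10010000 = 144; 144 != 156 -> empty
(86,24): row=0b1010110, col=0b11000, row AND col = 0b10000 = 16; 16 != 24 -> empty
(148,28): row=0b10010100, col=0b11100, row AND col = 0b10100 = 20; 20 != 28 -> empty

Answer: no no no no no no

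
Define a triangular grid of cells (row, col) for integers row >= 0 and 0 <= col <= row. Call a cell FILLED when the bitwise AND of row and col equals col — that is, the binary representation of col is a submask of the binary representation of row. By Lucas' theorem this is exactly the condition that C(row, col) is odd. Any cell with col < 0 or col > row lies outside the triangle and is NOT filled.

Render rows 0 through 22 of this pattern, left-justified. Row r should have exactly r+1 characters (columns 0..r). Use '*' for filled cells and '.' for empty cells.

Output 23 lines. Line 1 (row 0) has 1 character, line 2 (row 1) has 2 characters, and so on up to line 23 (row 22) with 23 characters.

Answer: *
**
*.*
****
*...*
**..**
*.*.*.*
********
*.......*
**......**
*.*.....*.*
****....****
*...*...*...*
**..**..**..**
*.*.*.*.*.*.*.*
****************
*...............*
**..............**
*.*.............*.*
****............****
*...*...........*...*
**..**..........**..**
*.*.*.*.........*.*.*.*

Derivation:
r0=0: *
r1=1: **
r2=10: *.*
r3=11: ****
r4=100: *...*
r5=101: **..**
r6=110: *.*.*.*
r7=111: ********
r8=1000: *.......*
r9=1001: **......**
r10=1010: *.*.....*.*
r11=1011: ****....****
r12=1100: *...*...*...*
r13=1101: **..**..**..**
r14=1110: *.*.*.*.*.*.*.*
r15=1111: ****************
r16=10000: *...............*
r17=10001: **..............**
r18=10010: *.*.............*.*
r19=10011: ****............****
r20=10100: *...*...........*...*
r21=10101: **..**..........**..**
r22=10110: *.*.*.*.........*.*.*.*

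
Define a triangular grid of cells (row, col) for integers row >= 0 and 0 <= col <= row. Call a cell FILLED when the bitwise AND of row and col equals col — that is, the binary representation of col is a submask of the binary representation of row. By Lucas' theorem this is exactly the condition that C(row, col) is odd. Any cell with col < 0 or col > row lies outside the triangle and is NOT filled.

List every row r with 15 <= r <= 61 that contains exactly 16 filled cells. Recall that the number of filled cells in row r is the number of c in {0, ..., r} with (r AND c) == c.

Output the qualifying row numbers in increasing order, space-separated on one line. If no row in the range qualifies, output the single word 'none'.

Row r has 2^popcount(r) filled cells, so we need popcount(r) = log2(16) = 4.
Scan r = 15..61 and keep those with exactly 4 one-bits:
r=15=1111 popcount=4 -> KEEP
r=16=10000 popcount=1 -> skip
r=17=10001 popcount=2 -> skip
r=18=10010 popcount=2 -> skip
r=19=10011 popcount=3 -> skip
r=20=10100 popcount=2 -> skip
r=21=10101 popcount=3 -> skip
r=22=10110 popcount=3 -> skip
r=23=10111 popcount=4 -> KEEP
r=24=11000 popcount=2 -> skip
r=25=11001 popcount=3 -> skip
r=26=11010 popcount=3 -> skip
r=27=11011 popcount=4 -> KEEP
r=28=11100 popcount=3 -> skip
r=29=11101 popcount=4 -> KEEP
r=30=11110 popcount=4 -> KEEP
r=31=11111 popcount=5 -> skip
r=32=100000 popcount=1 -> skip
r=33=100001 popcount=2 -> skip
r=34=100010 popcount=2 -> skip
r=35=100011 popcount=3 -> skip
r=36=100100 popcount=2 -> skip
r=37=100101 popcount=3 -> skip
r=38=100110 popcount=3 -> skip
r=39=100111 popcount=4 -> KEEP
r=40=101000 popcount=2 -> skip
r=41=101001 popcount=3 -> skip
r=42=101010 popcount=3 -> skip
r=43=101011 popcount=4 -> KEEP
r=44=101100 popcount=3 -> skip
r=45=101101 popcount=4 -> KEEP
r=46=101110 popcount=4 -> KEEP
r=47=101111 popcount=5 -> skip
r=48=110000 popcount=2 -> skip
r=49=110001 popcount=3 -> skip
r=50=110010 popcount=3 -> skip
r=51=110011 popcount=4 -> KEEP
r=52=110100 popcount=3 -> skip
r=53=110101 popcount=4 -> KEEP
r=54=110110 popcount=4 -> KEEP
r=55=110111 popcount=5 -> skip
r=56=111000 popcount=3 -> skip
r=57=111001 popcount=4 -> KEEP
r=58=111010 popcount=4 -> KEEP
r=59=111011 popcount=5 -> skip
r=60=111100 popcount=4 -> KEEP
r=61=111101 popcount=5 -> skip
Kept rows: 15 23 27 29 30 39 43 45 46 51 53 54 57 58 60

Answer: 15 23 27 29 30 39 43 45 46 51 53 54 57 58 60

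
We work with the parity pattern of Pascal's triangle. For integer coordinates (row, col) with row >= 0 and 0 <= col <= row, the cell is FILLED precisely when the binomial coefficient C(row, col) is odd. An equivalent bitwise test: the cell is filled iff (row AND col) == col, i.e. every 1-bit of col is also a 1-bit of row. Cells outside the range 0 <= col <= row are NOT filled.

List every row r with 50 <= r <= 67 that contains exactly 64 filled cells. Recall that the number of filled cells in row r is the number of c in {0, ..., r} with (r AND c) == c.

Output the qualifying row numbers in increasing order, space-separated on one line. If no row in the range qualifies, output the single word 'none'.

Row r has 2^popcount(r) filled cells, so we need popcount(r) = log2(64) = 6.
Scan r = 50..67 and keep those with exactly 6 one-bits:
r=50=110010 popcount=3 -> skip
r=51=110011 popcount=4 -> skip
r=52=110100 popcount=3 -> skip
r=53=110101 popcount=4 -> skip
r=54=110110 popcount=4 -> skip
r=55=110111 popcount=5 -> skip
r=56=111000 popcount=3 -> skip
r=57=111001 popcount=4 -> skip
r=58=111010 popcount=4 -> skip
r=59=111011 popcount=5 -> skip
r=60=111100 popcount=4 -> skip
r=61=111101 popcount=5 -> skip
r=62=111110 popcount=5 -> skip
r=63=111111 popcount=6 -> KEEP
r=64=1000000 popcount=1 -> skip
r=65=1000001 popcount=2 -> skip
r=66=1000010 popcount=2 -> skip
r=67=1000011 popcount=3 -> skip
Kept rows: 63

Answer: 63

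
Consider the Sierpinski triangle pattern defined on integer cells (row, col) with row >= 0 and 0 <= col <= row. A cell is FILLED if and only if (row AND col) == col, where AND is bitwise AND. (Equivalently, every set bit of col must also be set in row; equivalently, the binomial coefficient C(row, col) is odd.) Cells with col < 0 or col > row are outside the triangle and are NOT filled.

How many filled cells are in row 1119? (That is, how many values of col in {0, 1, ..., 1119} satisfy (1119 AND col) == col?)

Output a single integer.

Answer: 128

Derivation:
1119 in binary = 10001011111
popcount(1119) = number of 1-bits in 10001011111 = 7
A col c satisfies (1119 AND c) == c iff every set bit of c is also set in 1119; each of the 7 set bits of 1119 can independently be on or off in c.
count = 2^7 = 128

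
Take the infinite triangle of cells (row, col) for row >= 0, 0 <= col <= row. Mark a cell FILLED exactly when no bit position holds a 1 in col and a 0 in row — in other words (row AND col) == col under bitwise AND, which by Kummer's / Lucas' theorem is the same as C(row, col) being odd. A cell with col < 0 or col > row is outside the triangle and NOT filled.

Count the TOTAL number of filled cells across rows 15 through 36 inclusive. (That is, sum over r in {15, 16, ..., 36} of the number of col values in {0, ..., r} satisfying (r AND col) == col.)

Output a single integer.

Answer: 200

Derivation:
r15=1111 pc4: +16 =16
r16=10000 pc1: +2 =18
r17=10001 pc2: +4 =22
r18=10010 pc2: +4 =26
r19=10011 pc3: +8 =34
r20=10100 pc2: +4 =38
r21=10101 pc3: +8 =46
r22=10110 pc3: +8 =54
r23=10111 pc4: +16 =70
r24=11000 pc2: +4 =74
r25=11001 pc3: +8 =82
r26=11010 pc3: +8 =90
r27=11011 pc4: +16 =106
r28=11100 pc3: +8 =114
r29=11101 pc4: +16 =130
r30=11110 pc4: +16 =146
r31=11111 pc5: +32 =178
r32=100000 pc1: +2 =180
r33=100001 pc2: +4 =184
r34=100010 pc2: +4 =188
r35=100011 pc3: +8 =196
r36=100100 pc2: +4 =200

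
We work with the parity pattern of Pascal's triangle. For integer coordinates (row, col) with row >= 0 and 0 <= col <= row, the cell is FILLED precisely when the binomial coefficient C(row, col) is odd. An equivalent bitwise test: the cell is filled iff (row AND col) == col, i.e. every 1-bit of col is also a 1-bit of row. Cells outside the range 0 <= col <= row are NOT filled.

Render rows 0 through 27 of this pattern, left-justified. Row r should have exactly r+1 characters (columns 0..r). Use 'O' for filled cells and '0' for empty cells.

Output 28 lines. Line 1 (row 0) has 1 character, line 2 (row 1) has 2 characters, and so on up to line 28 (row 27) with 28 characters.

Answer: O
OO
O0O
OOOO
O000O
OO00OO
O0O0O0O
OOOOOOOO
O0000000O
OO000000OO
O0O00000O0O
OOOO0000OOOO
O000O000O000O
OO00OO00OO00OO
O0O0O0O0O0O0O0O
OOOOOOOOOOOOOOOO
O000000000000000O
OO00000000000000OO
O0O0000000000000O0O
OOOO000000000000OOOO
O000O00000000000O000O
OO00OO0000000000OO00OO
O0O0O0O000000000O0O0O0O
OOOOOOOO00000000OOOOOOOO
O0000000O0000000O0000000O
OO000000OO000000OO000000OO
O0O00000O0O00000O0O00000O0O
OOOO0000OOOO0000OOOO0000OOOO

Derivation:
r0=0: O
r1=1: OO
r2=10: O0O
r3=11: OOOO
r4=100: O000O
r5=101: OO00OO
r6=110: O0O0O0O
r7=111: OOOOOOOO
r8=1000: O0000000O
r9=1001: OO000000OO
r10=1010: O0O00000O0O
r11=1011: OOOO0000OOOO
r12=1100: O000O000O000O
r13=1101: OO00OO00OO00OO
r14=1110: O0O0O0O0O0O0O0O
r15=1111: OOOOOOOOOOOOOOOO
r16=10000: O000000000000000O
r17=10001: OO00000000000000OO
r18=10010: O0O0000000000000O0O
r19=10011: OOOO000000000000OOOO
r20=10100: O000O00000000000O000O
r21=10101: OO00OO0000000000OO00OO
r22=10110: O0O0O0O000000000O0O0O0O
r23=10111: OOOOOOOO00000000OOOOOOOO
r24=11000: O0000000O0000000O0000000O
r25=11001: OO000000OO000000OO000000OO
r26=11010: O0O00000O0O00000O0O00000O0O
r27=11011: OOOO0000OOOO0000OOOO0000OOOO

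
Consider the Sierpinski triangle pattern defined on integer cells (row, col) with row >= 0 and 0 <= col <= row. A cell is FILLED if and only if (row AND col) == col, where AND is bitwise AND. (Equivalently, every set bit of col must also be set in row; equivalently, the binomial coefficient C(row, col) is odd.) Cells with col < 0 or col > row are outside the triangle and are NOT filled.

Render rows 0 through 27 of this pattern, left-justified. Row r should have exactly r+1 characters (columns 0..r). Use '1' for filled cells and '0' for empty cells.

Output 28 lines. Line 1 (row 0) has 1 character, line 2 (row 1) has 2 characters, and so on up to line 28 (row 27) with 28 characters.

Answer: 1
11
101
1111
10001
110011
1010101
11111111
100000001
1100000011
10100000101
111100001111
1000100010001
11001100110011
101010101010101
1111111111111111
10000000000000001
110000000000000011
1010000000000000101
11110000000000001111
100010000000000010001
1100110000000000110011
10101010000000001010101
111111110000000011111111
1000000010000000100000001
11000000110000001100000011
101000001010000010100000101
1111000011110000111100001111

Derivation:
r0=0: 1
r1=1: 11
r2=10: 101
r3=11: 1111
r4=100: 10001
r5=101: 110011
r6=110: 1010101
r7=111: 11111111
r8=1000: 100000001
r9=1001: 1100000011
r10=1010: 10100000101
r11=1011: 111100001111
r12=1100: 1000100010001
r13=1101: 11001100110011
r14=1110: 101010101010101
r15=1111: 1111111111111111
r16=10000: 10000000000000001
r17=10001: 110000000000000011
r18=10010: 1010000000000000101
r19=10011: 11110000000000001111
r20=10100: 100010000000000010001
r21=10101: 1100110000000000110011
r22=10110: 10101010000000001010101
r23=10111: 111111110000000011111111
r24=11000: 1000000010000000100000001
r25=11001: 11000000110000001100000011
r26=11010: 101000001010000010100000101
r27=11011: 1111000011110000111100001111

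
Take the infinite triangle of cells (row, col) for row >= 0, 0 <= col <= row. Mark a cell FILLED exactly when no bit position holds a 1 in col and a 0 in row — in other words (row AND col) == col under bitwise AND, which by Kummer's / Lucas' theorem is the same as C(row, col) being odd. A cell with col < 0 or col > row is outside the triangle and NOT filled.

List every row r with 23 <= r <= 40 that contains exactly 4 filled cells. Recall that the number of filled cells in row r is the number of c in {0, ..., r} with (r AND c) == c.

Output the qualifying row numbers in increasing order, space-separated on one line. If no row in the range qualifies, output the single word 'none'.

Row r has 2^popcount(r) filled cells, so we need popcount(r) = log2(4) = 2.
Scan r = 23..40 and keep those with exactly 2 one-bits:
r=23=10111 popcount=4 -> skip
r=24=11000 popcount=2 -> KEEP
r=25=11001 popcount=3 -> skip
r=26=11010 popcount=3 -> skip
r=27=11011 popcount=4 -> skip
r=28=11100 popcount=3 -> skip
r=29=11101 popcount=4 -> skip
r=30=11110 popcount=4 -> skip
r=31=11111 popcount=5 -> skip
r=32=100000 popcount=1 -> skip
r=33=100001 popcount=2 -> KEEP
r=34=100010 popcount=2 -> KEEP
r=35=100011 popcount=3 -> skip
r=36=100100 popcount=2 -> KEEP
r=37=100101 popcount=3 -> skip
r=38=100110 popcount=3 -> skip
r=39=100111 popcount=4 -> skip
r=40=101000 popcount=2 -> KEEP
Kept rows: 24 33 34 36 40

Answer: 24 33 34 36 40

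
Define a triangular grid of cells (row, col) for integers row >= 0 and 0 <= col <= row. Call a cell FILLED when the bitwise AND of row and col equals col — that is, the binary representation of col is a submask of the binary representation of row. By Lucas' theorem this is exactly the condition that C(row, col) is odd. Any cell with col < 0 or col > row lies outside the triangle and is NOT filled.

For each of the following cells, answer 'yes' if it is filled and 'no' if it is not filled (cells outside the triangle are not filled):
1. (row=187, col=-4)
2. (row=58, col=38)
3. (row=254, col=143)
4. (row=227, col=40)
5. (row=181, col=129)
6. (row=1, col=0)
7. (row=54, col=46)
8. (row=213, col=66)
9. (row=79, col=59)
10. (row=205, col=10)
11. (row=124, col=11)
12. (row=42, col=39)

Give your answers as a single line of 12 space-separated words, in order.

(187,-4): col outside [0, 187] -> not filled
(58,38): row=0b111010, col=0b100110, row AND col = 0b100010 = 34; 34 != 38 -> empty
(254,143): row=0b11111110, col=0b10001111, row AND col = 0b10001110 = 142; 142 != 143 -> empty
(227,40): row=0b11100011, col=0b101000, row AND col = 0b100000 = 32; 32 != 40 -> empty
(181,129): row=0b10110101, col=0b10000001, row AND col = 0b10000001 = 129; 129 == 129 -> filled
(1,0): row=0b1, col=0b0, row AND col = 0b0 = 0; 0 == 0 -> filled
(54,46): row=0b110110, col=0b101110, row AND col = 0b100110 = 38; 38 != 46 -> empty
(213,66): row=0b11010101, col=0b1000010, row AND col = 0b1000000 = 64; 64 != 66 -> empty
(79,59): row=0b1001111, col=0b111011, row AND col = 0b1011 = 11; 11 != 59 -> empty
(205,10): row=0b11001101, col=0b1010, row AND col = 0b1000 = 8; 8 != 10 -> empty
(124,11): row=0b1111100, col=0b1011, row AND col = 0b1000 = 8; 8 != 11 -> empty
(42,39): row=0b101010, col=0b100111, row AND col = 0b100010 = 34; 34 != 39 -> empty

Answer: no no no no yes yes no no no no no no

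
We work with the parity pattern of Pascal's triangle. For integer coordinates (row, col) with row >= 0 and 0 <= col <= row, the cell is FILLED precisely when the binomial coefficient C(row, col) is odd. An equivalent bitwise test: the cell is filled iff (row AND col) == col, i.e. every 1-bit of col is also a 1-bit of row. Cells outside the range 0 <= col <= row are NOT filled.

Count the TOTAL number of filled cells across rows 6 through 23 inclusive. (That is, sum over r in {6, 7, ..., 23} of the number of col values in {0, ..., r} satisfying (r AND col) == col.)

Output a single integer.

r6=110 pc2: +4 =4
r7=111 pc3: +8 =12
r8=1000 pc1: +2 =14
r9=1001 pc2: +4 =18
r10=1010 pc2: +4 =22
r11=1011 pc3: +8 =30
r12=1100 pc2: +4 =34
r13=1101 pc3: +8 =42
r14=1110 pc3: +8 =50
r15=1111 pc4: +16 =66
r16=10000 pc1: +2 =68
r17=10001 pc2: +4 =72
r18=10010 pc2: +4 =76
r19=10011 pc3: +8 =84
r20=10100 pc2: +4 =88
r21=10101 pc3: +8 =96
r22=10110 pc3: +8 =104
r23=10111 pc4: +16 =120

Answer: 120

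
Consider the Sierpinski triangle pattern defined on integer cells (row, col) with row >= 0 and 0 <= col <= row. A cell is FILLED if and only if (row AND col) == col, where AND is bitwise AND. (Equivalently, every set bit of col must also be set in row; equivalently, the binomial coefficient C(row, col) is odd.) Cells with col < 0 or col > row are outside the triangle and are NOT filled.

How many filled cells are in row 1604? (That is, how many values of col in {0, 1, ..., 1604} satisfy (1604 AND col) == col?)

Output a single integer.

Answer: 16

Derivation:
1604 in binary = 11001000100
popcount(1604) = number of 1-bits in 11001000100 = 4
A col c satisfies (1604 AND c) == c iff every set bit of c is also set in 1604; each of the 4 set bits of 1604 can independently be on or off in c.
count = 2^4 = 16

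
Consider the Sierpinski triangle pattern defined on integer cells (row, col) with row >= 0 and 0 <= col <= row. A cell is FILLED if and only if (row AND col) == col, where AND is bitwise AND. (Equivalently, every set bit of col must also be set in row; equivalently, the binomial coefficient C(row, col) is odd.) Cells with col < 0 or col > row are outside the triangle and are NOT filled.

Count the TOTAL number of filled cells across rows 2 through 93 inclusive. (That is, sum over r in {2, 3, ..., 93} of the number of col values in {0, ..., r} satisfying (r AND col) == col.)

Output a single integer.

r2=10 pc1: +2 =2
r3=11 pc2: +4 =6
r4=100 pc1: +2 =8
r5=101 pc2: +4 =12
r6=110 pc2: +4 =16
r7=111 pc3: +8 =24
r8=1000 pc1: +2 =26
r9=1001 pc2: +4 =30
r10=1010 pc2: +4 =34
r11=1011 pc3: +8 =42
r12=1100 pc2: +4 =46
r13=1101 pc3: +8 =54
r14=1110 pc3: +8 =62
r15=1111 pc4: +16 =78
r16=10000 pc1: +2 =80
r17=10001 pc2: +4 =84
r18=10010 pc2: +4 =88
r19=10011 pc3: +8 =96
r20=10100 pc2: +4 =100
r21=10101 pc3: +8 =108
r22=10110 pc3: +8 =116
r23=10111 pc4: +16 =132
r24=11000 pc2: +4 =136
r25=11001 pc3: +8 =144
r26=11010 pc3: +8 =152
r27=11011 pc4: +16 =168
r28=11100 pc3: +8 =176
r29=11101 pc4: +16 =192
r30=11110 pc4: +16 =208
r31=11111 pc5: +32 =240
r32=100000 pc1: +2 =242
r33=100001 pc2: +4 =246
r34=100010 pc2: +4 =250
r35=100011 pc3: +8 =258
r36=100100 pc2: +4 =262
r37=100101 pc3: +8 =270
r38=100110 pc3: +8 =278
r39=100111 pc4: +16 =294
r40=101000 pc2: +4 =298
r41=101001 pc3: +8 =306
r42=101010 pc3: +8 =314
r43=101011 pc4: +16 =330
r44=101100 pc3: +8 =338
r45=101101 pc4: +16 =354
r46=101110 pc4: +16 =370
r47=101111 pc5: +32 =402
r48=110000 pc2: +4 =406
r49=110001 pc3: +8 =414
r50=110010 pc3: +8 =422
r51=110011 pc4: +16 =438
r52=110100 pc3: +8 =446
r53=110101 pc4: +16 =462
r54=110110 pc4: +16 =478
r55=110111 pc5: +32 =510
r56=111000 pc3: +8 =518
r57=111001 pc4: +16 =534
r58=111010 pc4: +16 =550
r59=111011 pc5: +32 =582
r60=111100 pc4: +16 =598
r61=111101 pc5: +32 =630
r62=111110 pc5: +32 =662
r63=111111 pc6: +64 =726
r64=1000000 pc1: +2 =728
r65=1000001 pc2: +4 =732
r66=1000010 pc2: +4 =736
r67=1000011 pc3: +8 =744
r68=1000100 pc2: +4 =748
r69=1000101 pc3: +8 =756
r70=1000110 pc3: +8 =764
r71=1000111 pc4: +16 =780
r72=1001000 pc2: +4 =784
r73=1001001 pc3: +8 =792
r74=1001010 pc3: +8 =800
r75=1001011 pc4: +16 =816
r76=1001100 pc3: +8 =824
r77=1001101 pc4: +16 =840
r78=1001110 pc4: +16 =856
r79=1001111 pc5: +32 =888
r80=1010000 pc2: +4 =892
r81=1010001 pc3: +8 =900
r82=1010010 pc3: +8 =908
r83=1010011 pc4: +16 =924
r84=1010100 pc3: +8 =932
r85=1010101 pc4: +16 =948
r86=1010110 pc4: +16 =964
r87=1010111 pc5: +32 =996
r88=1011000 pc3: +8 =1004
r89=1011001 pc4: +16 =1020
r90=1011010 pc4: +16 =1036
r91=1011011 pc5: +32 =1068
r92=1011100 pc4: +16 =1084
r93=1011101 pc5: +32 =1116

Answer: 1116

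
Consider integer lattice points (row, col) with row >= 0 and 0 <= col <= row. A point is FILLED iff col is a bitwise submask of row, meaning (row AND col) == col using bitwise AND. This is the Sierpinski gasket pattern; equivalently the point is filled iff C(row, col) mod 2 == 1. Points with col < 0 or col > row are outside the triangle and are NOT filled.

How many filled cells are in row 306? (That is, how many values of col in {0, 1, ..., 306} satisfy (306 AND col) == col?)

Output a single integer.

Answer: 16

Derivation:
306 in binary = 100110010
popcount(306) = number of 1-bits in 100110010 = 4
A col c satisfies (306 AND c) == c iff every set bit of c is also set in 306; each of the 4 set bits of 306 can independently be on or off in c.
count = 2^4 = 16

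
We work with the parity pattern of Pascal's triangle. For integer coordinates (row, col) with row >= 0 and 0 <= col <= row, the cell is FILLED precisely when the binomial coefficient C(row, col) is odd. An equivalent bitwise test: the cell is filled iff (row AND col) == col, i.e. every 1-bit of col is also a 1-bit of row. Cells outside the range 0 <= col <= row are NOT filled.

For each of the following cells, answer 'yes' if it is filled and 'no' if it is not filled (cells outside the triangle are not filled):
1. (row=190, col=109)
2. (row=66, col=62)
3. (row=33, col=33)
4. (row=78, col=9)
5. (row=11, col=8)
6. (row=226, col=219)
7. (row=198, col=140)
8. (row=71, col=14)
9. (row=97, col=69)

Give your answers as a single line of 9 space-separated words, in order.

(190,109): row=0b10111110, col=0b1101101, row AND col = 0b101100 = 44; 44 != 109 -> empty
(66,62): row=0b1000010, col=0b111110, row AND col = 0b10 = 2; 2 != 62 -> empty
(33,33): row=0b100001, col=0b100001, row AND col = 0b100001 = 33; 33 == 33 -> filled
(78,9): row=0b1001110, col=0b1001, row AND col = 0b1000 = 8; 8 != 9 -> empty
(11,8): row=0b1011, col=0b1000, row AND col = 0b1000 = 8; 8 == 8 -> filled
(226,219): row=0b11100010, col=0b11011011, row AND col = 0b11000010 = 194; 194 != 219 -> empty
(198,140): row=0b11000110, col=0b10001100, row AND col = 0b10000100 = 132; 132 != 140 -> empty
(71,14): row=0b1000111, col=0b1110, row AND col = 0b110 = 6; 6 != 14 -> empty
(97,69): row=0b1100001, col=0b1000101, row AND col = 0b1000001 = 65; 65 != 69 -> empty

Answer: no no yes no yes no no no no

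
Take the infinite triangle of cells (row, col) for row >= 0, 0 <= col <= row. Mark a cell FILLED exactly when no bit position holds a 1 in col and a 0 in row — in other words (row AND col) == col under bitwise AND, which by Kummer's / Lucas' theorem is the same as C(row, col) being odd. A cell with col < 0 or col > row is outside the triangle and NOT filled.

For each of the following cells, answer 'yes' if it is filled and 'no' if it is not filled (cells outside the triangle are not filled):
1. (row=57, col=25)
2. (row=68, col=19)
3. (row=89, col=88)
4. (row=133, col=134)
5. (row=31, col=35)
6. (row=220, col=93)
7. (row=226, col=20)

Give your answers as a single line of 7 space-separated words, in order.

(57,25): row=0b111001, col=0b11001, row AND col = 0b11001 = 25; 25 == 25 -> filled
(68,19): row=0b1000100, col=0b10011, row AND col = 0b0 = 0; 0 != 19 -> empty
(89,88): row=0b1011001, col=0b1011000, row AND col = 0b1011000 = 88; 88 == 88 -> filled
(133,134): col outside [0, 133] -> not filled
(31,35): col outside [0, 31] -> not filled
(220,93): row=0b11011100, col=0b1011101, row AND col = 0b1011100 = 92; 92 != 93 -> empty
(226,20): row=0b11100010, col=0b10100, row AND col = 0b0 = 0; 0 != 20 -> empty

Answer: yes no yes no no no no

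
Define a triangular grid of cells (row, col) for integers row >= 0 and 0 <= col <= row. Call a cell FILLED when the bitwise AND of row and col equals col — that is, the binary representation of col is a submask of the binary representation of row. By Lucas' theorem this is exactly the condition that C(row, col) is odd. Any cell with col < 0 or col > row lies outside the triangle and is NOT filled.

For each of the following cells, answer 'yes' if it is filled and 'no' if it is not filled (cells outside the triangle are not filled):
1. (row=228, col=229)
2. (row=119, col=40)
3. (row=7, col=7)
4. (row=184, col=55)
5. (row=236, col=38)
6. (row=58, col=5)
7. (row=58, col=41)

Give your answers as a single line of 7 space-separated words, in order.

Answer: no no yes no no no no

Derivation:
(228,229): col outside [0, 228] -> not filled
(119,40): row=0b1110111, col=0b101000, row AND col = 0b100000 = 32; 32 != 40 -> empty
(7,7): row=0b111, col=0b111, row AND col = 0b111 = 7; 7 == 7 -> filled
(184,55): row=0b10111000, col=0b110111, row AND col = 0b110000 = 48; 48 != 55 -> empty
(236,38): row=0b11101100, col=0b100110, row AND col = 0b100100 = 36; 36 != 38 -> empty
(58,5): row=0b111010, col=0b101, row AND col = 0b0 = 0; 0 != 5 -> empty
(58,41): row=0b111010, col=0b101001, row AND col = 0b101000 = 40; 40 != 41 -> empty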